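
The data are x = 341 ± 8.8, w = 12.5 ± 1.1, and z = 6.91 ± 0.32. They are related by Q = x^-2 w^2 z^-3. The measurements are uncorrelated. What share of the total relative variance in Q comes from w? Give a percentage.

58.5%

(δQ/Q)² = (-2·δx/x)² + (2·δw/w)² + (-3·δz/z)²
  x term: (-2×0.0258)² = 0.00266
  w term: (2×0.0880)² = 0.0310
  z term: (-3×0.0463)² = 0.0193
Total = 0.0529. Share from w = 0.0310/0.0529 = 0.585.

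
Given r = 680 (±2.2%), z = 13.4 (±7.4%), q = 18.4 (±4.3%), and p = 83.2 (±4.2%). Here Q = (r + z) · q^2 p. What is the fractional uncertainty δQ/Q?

0.0981

Let u = r + z = 693. δu = √(δr² + δz²) = √(224 + 0.983) = 15.0, so δu/u = 0.0216.
Q is then a monomial in u, q, p:
δQ/Q = √((δu/u)² + (2·δq/q)² + (1·δp/p)²) = √(0.000468 + 0.00740 + 0.00176) = 0.0981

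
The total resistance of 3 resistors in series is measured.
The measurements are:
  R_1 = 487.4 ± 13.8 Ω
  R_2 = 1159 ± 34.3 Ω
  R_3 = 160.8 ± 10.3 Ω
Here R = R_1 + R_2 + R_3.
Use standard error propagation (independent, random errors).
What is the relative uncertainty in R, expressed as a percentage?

For a sum/difference, combine absolute errors in quadrature:
  (δR_1)² = 190;  (δR_2)² = 1180;  (δR_3)² = 106
δR = √(1470) = 38.4 Ω
R = 1807 Ω, so δR/R = 38.4/1807 = 0.0212.

2.12%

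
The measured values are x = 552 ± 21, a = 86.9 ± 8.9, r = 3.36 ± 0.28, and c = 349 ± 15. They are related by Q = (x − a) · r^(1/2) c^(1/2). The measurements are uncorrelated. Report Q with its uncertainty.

Let u = x − a = 465. δu = √(δx² + δa²) = √(441 + 79.2) = 22.8, so δu/u = 0.0490.
Q is then a monomial in u, r, c:
δQ/Q = √((δu/u)² + (½·δr/r)² + (½·δc/c)²) = √(0.00240 + 0.00174 + 0.000462) = 0.0678
Q = 15900, so δQ = 0.0678 × 15900 = 1080.

15900 ± 1080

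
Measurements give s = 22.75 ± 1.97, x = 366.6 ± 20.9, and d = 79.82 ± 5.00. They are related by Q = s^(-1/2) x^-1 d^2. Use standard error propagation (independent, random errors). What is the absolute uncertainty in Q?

0.526

Each factor contributes (exponent × relative error)² to (δQ/Q)²:
  (−½·δs/s)² = (-0.5×0.0866)² = 0.00187;  (-1·δx/x)² = (-1×0.0570)² = 0.00325;  (2·δd/d)² = (2×0.0626)² = 0.0157
δQ/Q = √(0.0208) = 0.144
Q = 3.644, so δQ = 0.144 × 3.644 = 0.526.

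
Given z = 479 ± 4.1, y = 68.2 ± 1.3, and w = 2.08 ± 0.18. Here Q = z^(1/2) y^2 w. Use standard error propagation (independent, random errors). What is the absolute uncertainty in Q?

Products/powers → add relative errors in quadrature, weighted by exponent:
  (½·δz/z)² = (0.5×0.00856)² = 1.83e-05;  (2·δy/y)² = (2×0.0191)² = 0.00145;  (1·δw/w)² = (1×0.0865)² = 0.00749
δQ/Q = √(0.00896) = 0.0947
Q = 2.12e+05, so δQ = 0.0947 × 2.12e+05 = 20000.

20000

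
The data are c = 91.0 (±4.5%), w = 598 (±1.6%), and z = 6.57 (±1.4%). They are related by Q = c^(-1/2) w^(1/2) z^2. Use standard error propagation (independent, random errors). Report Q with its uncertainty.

For a monomial Q ∝ c^(-1/2), w^(1/2), z^2, fractional errors add in quadrature:
  (−½·δc/c)² = (-0.5×0.0450)² = 0.000506;  (½·δw/w)² = (0.5×0.0160)² = 6.4e-05;  (2·δz/z)² = (2×0.0140)² = 0.000784
δQ/Q = √(0.00135) = 0.0368
Q = 111, so δQ = 0.0368 × 111 = 4.07.

111 ± 4.07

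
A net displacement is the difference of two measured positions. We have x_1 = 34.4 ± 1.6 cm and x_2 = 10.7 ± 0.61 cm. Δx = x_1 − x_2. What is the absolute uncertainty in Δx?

1.71 cm

Each term contributes (cᵢ δxᵢ)² to (δΔx)²:
  (δx_1)² = 2.56;  (δx_2)² = 0.372
δΔx = √(2.93) = 1.71 cm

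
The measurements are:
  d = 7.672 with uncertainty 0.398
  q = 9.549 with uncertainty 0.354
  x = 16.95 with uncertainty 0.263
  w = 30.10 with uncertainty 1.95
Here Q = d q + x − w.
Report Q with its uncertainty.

60.11 ± 5.07

Let p = d·q = 73.26. δp/p = √((1·δd/d)² + (1·δq/q)²) = √(0.00269 + 0.00137) = 0.0638, so δp = 4.67.
Q = p + x − w: δQ = √(δp² + δx² + δw²) = √(21.8 + 0.0692 + 3.80) = 5.07
Q = 60.11.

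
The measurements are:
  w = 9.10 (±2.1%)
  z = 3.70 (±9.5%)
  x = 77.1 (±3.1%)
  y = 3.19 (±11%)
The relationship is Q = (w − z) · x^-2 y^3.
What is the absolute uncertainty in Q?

Let u = w − z = 5.40. δu = √(δw² + δz²) = √(0.0365 + 0.124) = 0.400, so δu/u = 0.0741.
Q is then a monomial in u, x, y:
δQ/Q = √((δu/u)² + (-2·δx/x)² + (3·δy/y)²) = √(0.00549 + 0.00384 + 0.109) = 0.344
Q = 0.0295, so δQ = 0.344 × 0.0295 = 0.0101.

0.0101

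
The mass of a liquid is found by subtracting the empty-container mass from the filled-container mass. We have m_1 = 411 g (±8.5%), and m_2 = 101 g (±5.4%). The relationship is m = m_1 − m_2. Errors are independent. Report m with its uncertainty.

310 ± 35.4 g

Absolute uncertainties add in quadrature for a linear combination:
  (δm_1)² = 1220;  (δm_2)² = 29.7
δm = √(1250) = 35.4 g
m = 310 g.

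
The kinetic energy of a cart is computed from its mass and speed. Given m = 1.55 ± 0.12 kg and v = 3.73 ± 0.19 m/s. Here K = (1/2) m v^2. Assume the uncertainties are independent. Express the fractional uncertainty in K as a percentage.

12.8%

Each factor contributes (exponent × relative error)² to (δK/K)²:
  (1·δm/m)² = (1×0.0774)² = 0.00599;  (2·δv/v)² = (2×0.0509)² = 0.0104
δK/K = √(0.0164) = 0.128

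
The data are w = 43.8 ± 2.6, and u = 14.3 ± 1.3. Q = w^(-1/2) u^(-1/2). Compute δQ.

Since Q is a product/quotient, work with relative uncertainties:
  (−½·δw/w)² = (-0.5×0.0594)² = 0.000881;  (−½·δu/u)² = (-0.5×0.0909)² = 0.00207
δQ/Q = √(0.00295) = 0.0543
Q = 0.0400, so δQ = 0.0543 × 0.0400 = 0.00217.

0.00217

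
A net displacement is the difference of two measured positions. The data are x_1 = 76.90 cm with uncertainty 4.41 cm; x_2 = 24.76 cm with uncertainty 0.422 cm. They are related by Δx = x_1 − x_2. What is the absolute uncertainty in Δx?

4.43 cm

Δx is a linear combination, so absolute uncertainties add in quadrature:
  (δx_1)² = 19.4;  (δx_2)² = 0.178
δΔx = √(19.6) = 4.43 cm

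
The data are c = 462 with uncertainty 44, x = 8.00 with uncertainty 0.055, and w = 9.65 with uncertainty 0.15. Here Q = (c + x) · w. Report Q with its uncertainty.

Let u = c + x = 470. δu = √(δc² + δx²) = √(1940 + 0.00302) = 44.0, so δu/u = 0.0936.
Q is then a monomial in u, w:
δQ/Q = √((δu/u)² + (1·δw/w)²) = √(0.00876 + 0.000242) = 0.0949
Q = 4540, so δQ = 0.0949 × 4540 = 430.

4540 ± 430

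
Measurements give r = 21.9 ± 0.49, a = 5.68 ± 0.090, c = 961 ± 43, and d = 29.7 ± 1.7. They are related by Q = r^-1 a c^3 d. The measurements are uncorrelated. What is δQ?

1.02e+09

Q is a product of powers, so relative uncertainties combine in quadrature:
  (-1·δr/r)² = (-1×0.0224)² = 0.000501;  (1·δa/a)² = (1×0.0158)² = 0.000251;  (3·δc/c)² = (3×0.0447)² = 0.0180;  (1·δd/d)² = (1×0.0572)² = 0.00328
δQ/Q = √(0.0220) = 0.148
Q = 6.84e+09, so δQ = 0.148 × 6.84e+09 = 1.02e+09.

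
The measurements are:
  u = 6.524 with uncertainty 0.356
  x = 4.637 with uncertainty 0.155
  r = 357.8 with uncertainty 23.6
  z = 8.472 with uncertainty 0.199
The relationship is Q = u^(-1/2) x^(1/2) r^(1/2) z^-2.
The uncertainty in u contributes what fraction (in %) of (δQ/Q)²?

(δQ/Q)² = (−½·δu/u)² + (½·δx/x)² + (½·δr/r)² + (-2·δz/z)²
  u term: (-0.5×0.0546)² = 0.000744
  x term: (0.5×0.0334)² = 0.000279
  r term: (0.5×0.0660)² = 0.00109
  z term: (-2×0.0235)² = 0.00221
Total = 0.00432. Share from u = 0.000744/0.00432 = 0.172.

17.2%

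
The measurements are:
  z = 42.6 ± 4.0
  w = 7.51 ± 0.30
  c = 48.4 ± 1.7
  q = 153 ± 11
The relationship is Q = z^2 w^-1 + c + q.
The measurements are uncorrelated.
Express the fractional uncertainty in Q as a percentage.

10.8%

Let p = z^2·w^-1 = 242. δp/p = √((2·δz/z)² + (-1·δw/w)²) = √(0.0353 + 0.00160) = 0.192, so δp = 46.4.
Q = p + c + q: δQ = √(δp² + δc² + δq²) = √(2150 + 2.89 + 121) = 47.7
Q = 443, so δQ/Q = 47.7/443 = 0.108.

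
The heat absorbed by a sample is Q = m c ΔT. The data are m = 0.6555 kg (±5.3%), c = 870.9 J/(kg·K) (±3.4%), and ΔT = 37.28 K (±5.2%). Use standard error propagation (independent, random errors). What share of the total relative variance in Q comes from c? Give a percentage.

(δQ/Q)² = (1·δm/m)² + (1·δc/c)² + (1·δΔT/ΔT)²
  m term: (1×0.0530)² = 0.00281
  c term: (1×0.0340)² = 0.00116
  ΔT term: (1×0.0520)² = 0.00270
Total = 0.00667. Share from c = 0.00116/0.00667 = 0.173.

17.3%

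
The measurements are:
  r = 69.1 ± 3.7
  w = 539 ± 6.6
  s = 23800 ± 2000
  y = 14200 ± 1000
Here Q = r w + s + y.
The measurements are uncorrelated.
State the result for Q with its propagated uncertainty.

Let p = r·w = 37200. δp/p = √((1·δr/r)² + (1·δw/w)²) = √(0.00287 + 0.000150) = 0.0549, so δp = 2050.
Q = p + s + y: δQ = √(δp² + δs² + δy²) = √(4.19e+06 + 4e+06 + 1e+06) = 3030
Q = 75200.

75200 ± 3030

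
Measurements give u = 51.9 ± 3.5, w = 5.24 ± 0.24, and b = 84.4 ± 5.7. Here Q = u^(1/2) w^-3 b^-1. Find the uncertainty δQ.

Each factor contributes (exponent × relative error)² to (δQ/Q)²:
  (½·δu/u)² = (0.5×0.0674)² = 0.00114;  (-3·δw/w)² = (-3×0.0458)² = 0.0189;  (-1·δb/b)² = (-1×0.0675)² = 0.00456
δQ/Q = √(0.0246) = 0.157
Q = 0.000593, so δQ = 0.157 × 0.000593 = 9.3e-05.

9.3e-05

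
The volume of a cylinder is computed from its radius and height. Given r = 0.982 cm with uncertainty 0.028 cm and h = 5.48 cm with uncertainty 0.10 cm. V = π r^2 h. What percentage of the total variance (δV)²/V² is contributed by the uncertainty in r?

(δV/V)² = (2·δr/r)² + (1·δh/h)²
  r term: (2×0.0285)² = 0.00325
  h term: (1×0.0182)² = 0.000333
Total = 0.00359. Share from r = 0.00325/0.00359 = 0.907.

90.7%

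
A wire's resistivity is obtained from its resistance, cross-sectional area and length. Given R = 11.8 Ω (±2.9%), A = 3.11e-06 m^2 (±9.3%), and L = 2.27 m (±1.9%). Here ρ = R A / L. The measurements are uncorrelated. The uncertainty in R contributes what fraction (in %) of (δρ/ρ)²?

8.54%

(δρ/ρ)² = (1·δR/R)² + (1·δA/A)² + (-1·δL/L)²
  R term: (1×0.0290)² = 0.000841
  A term: (1×0.0930)² = 0.00865
  L term: (-1×0.0190)² = 0.000361
Total = 0.00985. Share from R = 0.000841/0.00985 = 0.0854.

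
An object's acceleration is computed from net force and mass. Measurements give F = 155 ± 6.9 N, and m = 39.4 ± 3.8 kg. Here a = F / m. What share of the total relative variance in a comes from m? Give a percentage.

82.4%

(δa/a)² = (1·δF/F)² + (-1·δm/m)²
  F term: (1×0.0445)² = 0.00198
  m term: (-1×0.0964)² = 0.00930
Total = 0.0113. Share from m = 0.00930/0.0113 = 0.824.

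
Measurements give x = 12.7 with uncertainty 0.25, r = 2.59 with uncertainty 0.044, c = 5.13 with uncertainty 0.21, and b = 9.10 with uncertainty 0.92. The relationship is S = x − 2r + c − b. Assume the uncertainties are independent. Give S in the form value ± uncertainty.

3.55 ± 0.980

Each term contributes (cᵢ δxᵢ)² to (δS)²:
  (δx)² = 0.0625;  (2·δr)² = 0.00774;  (δc)² = 0.0441;  (δb)² = 0.846
δS = √(0.961) = 0.980
S = 3.55.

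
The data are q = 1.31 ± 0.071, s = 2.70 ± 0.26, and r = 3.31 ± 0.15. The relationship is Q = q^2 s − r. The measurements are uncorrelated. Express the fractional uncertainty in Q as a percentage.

Let p = q^2·s = 4.63. δp/p = √((2·δq/q)² + (1·δs/s)²) = √(0.0117 + 0.00927) = 0.145, so δp = 0.672.
Q = p − r: δQ = √(δp² + δr²) = √(0.451 + 0.0225) = 0.688
Q = 1.32, so δQ/Q = 0.688/1.32 = 0.520.

52.0%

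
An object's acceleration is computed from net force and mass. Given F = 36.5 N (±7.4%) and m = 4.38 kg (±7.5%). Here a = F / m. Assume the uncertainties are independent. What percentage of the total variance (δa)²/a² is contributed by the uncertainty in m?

50.7%

(δa/a)² = (1·δF/F)² + (-1·δm/m)²
  F term: (1×0.0740)² = 0.00548
  m term: (-1×0.0750)² = 0.00562
Total = 0.0111. Share from m = 0.00562/0.0111 = 0.507.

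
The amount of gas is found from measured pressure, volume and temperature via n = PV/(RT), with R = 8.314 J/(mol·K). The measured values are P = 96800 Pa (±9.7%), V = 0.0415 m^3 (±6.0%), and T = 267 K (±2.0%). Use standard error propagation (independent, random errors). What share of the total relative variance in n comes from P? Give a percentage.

(δn/n)² = (1·δP/P)² + (1·δV/V)² + (-1·δT/T)²
  P term: (1×0.0970)² = 0.00941
  V term: (1×0.0600)² = 0.00360
  T term: (-1×0.0200)² = 0.000400
Total = 0.0134. Share from P = 0.00941/0.0134 = 0.702.

70.2%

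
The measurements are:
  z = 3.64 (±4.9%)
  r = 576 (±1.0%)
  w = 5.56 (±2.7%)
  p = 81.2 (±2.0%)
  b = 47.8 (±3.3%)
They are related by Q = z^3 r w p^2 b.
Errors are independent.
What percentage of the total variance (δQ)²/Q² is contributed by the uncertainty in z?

(δQ/Q)² = (3·δz/z)² + (1·δr/r)² + (1·δw/w)² + (2·δp/p)² + (1·δb/b)²
  z term: (3×0.0490)² = 0.0216
  r term: (1×0.0100)² = 0.000100
  w term: (1×0.0270)² = 0.000729
  p term: (2×0.0200)² = 0.00160
  b term: (1×0.0330)² = 0.00109
Total = 0.0251. Share from z = 0.0216/0.0251 = 0.860.

86.0%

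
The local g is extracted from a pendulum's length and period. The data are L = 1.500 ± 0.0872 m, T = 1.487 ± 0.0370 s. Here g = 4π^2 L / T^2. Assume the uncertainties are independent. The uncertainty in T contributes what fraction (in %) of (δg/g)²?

42.3%

(δg/g)² = (1·δL/L)² + (-2·δT/T)²
  L term: (1×0.0581)² = 0.00338
  T term: (-2×0.0249)² = 0.00248
Total = 0.00586. Share from T = 0.00248/0.00586 = 0.423.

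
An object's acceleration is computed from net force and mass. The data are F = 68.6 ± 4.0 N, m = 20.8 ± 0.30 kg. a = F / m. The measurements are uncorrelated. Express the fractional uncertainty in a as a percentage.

Products/powers → add relative errors in quadrature, weighted by exponent:
  (1·δF/F)² = (1×0.0583)² = 0.00340;  (-1·δm/m)² = (-1×0.0144)² = 0.000208
δa/a = √(0.00361) = 0.0601

6.01%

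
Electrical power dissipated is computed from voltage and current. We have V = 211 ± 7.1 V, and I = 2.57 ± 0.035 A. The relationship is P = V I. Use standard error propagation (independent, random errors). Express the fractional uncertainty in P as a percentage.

P is a product of powers, so relative uncertainties combine in quadrature:
  (1·δV/V)² = (1×0.0336)² = 0.00113;  (1·δI/I)² = (1×0.0136)² = 0.000185
δP/P = √(0.00132) = 0.0363

3.63%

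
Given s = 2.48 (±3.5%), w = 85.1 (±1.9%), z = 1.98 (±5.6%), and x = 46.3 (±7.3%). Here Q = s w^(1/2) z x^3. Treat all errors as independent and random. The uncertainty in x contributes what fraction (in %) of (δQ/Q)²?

91.5%

(δQ/Q)² = (1·δs/s)² + (½·δw/w)² + (1·δz/z)² + (3·δx/x)²
  s term: (1×0.0350)² = 0.00123
  w term: (0.5×0.0190)² = 9.02e-05
  z term: (1×0.0560)² = 0.00314
  x term: (3×0.0730)² = 0.0480
Total = 0.0524. Share from x = 0.0480/0.0524 = 0.915.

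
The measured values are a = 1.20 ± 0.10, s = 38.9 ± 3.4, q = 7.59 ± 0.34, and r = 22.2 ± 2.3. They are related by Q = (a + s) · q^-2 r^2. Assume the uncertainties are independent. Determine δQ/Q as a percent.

24.1%

Let u = a + s = 40.1. δu = √(δa² + δs²) = √(0.0100 + 11.6) = 3.40, so δu/u = 0.0848.
Q is then a monomial in u, q, r:
δQ/Q = √((δu/u)² + (-2·δq/q)² + (2·δr/r)²) = √(0.00720 + 0.00803 + 0.0429) = 0.241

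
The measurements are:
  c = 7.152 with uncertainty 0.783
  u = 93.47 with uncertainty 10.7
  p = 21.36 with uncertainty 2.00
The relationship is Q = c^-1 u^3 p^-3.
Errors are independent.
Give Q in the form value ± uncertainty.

11.72 ± 5.35

Each factor contributes (exponent × relative error)² to (δQ/Q)²:
  (-1·δc/c)² = (-1×0.109)² = 0.0120;  (3·δu/u)² = (3×0.114)² = 0.118;  (-3·δp/p)² = (-3×0.0936)² = 0.0789
δQ/Q = √(0.209) = 0.457
Q = 11.72, so δQ = 0.457 × 11.72 = 5.35.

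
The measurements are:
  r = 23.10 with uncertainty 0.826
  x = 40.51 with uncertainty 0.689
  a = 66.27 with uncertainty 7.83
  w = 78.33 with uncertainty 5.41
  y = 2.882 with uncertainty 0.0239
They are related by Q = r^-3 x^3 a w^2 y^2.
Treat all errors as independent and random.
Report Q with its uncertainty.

(1.821 ± 0.397) × 10^7

Each factor contributes (exponent × relative error)² to (δQ/Q)²:
  (-3·δr/r)² = (-3×0.0358)² = 0.0115;  (3·δx/x)² = (3×0.0170)² = 0.00260;  (1·δa/a)² = (1×0.118)² = 0.0140;  (2·δw/w)² = (2×0.0691)² = 0.0191;  (2·δy/y)² = (2×0.00829)² = 0.000275
δQ/Q = √(0.0474) = 0.218
Q = 1.821e+07, so δQ = 0.218 × 1.821e+07 = 3.97e+06.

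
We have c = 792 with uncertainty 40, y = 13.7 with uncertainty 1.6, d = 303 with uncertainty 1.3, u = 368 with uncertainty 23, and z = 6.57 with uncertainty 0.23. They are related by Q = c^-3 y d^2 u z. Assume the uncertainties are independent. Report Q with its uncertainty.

6.12 ± 1.25

For a monomial Q ∝ c^-3, y, d^2, u, z, fractional errors add in quadrature:
  (-3·δc/c)² = (-3×0.0505)² = 0.0230;  (1·δy/y)² = (1×0.117)² = 0.0136;  (2·δd/d)² = (2×0.00429)² = 7.36e-05;  (1·δu/u)² = (1×0.0625)² = 0.00391;  (1·δz/z)² = (1×0.0350)² = 0.00123
δQ/Q = √(0.0418) = 0.204
Q = 6.12, so δQ = 0.204 × 6.12 = 1.25.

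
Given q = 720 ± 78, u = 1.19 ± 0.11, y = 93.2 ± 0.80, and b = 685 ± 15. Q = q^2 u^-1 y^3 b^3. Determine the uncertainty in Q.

For a monomial Q ∝ q^2, u^-1, y^3, b^3, fractional errors add in quadrature:
  (2·δq/q)² = (2×0.108)² = 0.0469;  (-1·δu/u)² = (-1×0.0924)² = 0.00854;  (3·δy/y)² = (3×0.00858)² = 0.000663;  (3·δb/b)² = (3×0.0219)² = 0.00432
δQ/Q = √(0.0605) = 0.246
Q = 1.13e+20, so δQ = 0.246 × 1.13e+20 = 2.79e+19.

2.79e+19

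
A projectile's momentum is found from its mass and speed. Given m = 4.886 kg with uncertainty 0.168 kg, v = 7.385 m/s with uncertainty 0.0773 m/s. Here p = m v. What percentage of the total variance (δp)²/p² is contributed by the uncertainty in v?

8.48%

(δp/p)² = (1·δm/m)² + (1·δv/v)²
  m term: (1×0.0344)² = 0.00118
  v term: (1×0.0105)² = 0.000110
Total = 0.00129. Share from v = 0.000110/0.00129 = 0.0848.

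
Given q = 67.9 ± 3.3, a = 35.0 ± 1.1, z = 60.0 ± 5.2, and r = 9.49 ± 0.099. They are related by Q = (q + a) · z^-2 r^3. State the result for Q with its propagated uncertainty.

24.4 ± 4.38

Let u = q + a = 103. δu = √(δq² + δa²) = √(10.9 + 1.21) = 3.48, so δu/u = 0.0338.
Q is then a monomial in u, z, r:
δQ/Q = √((δu/u)² + (-2·δz/z)² + (3·δr/r)²) = √(0.00114 + 0.0300 + 0.000979) = 0.179
Q = 24.4, so δQ = 0.179 × 24.4 = 4.38.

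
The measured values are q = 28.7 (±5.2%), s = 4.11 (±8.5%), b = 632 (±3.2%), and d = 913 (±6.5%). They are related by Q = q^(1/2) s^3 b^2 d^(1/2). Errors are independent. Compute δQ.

Since Q is a product/quotient, work with relative uncertainties:
  (½·δq/q)² = (0.5×0.0520)² = 0.000676;  (3·δs/s)² = (3×0.0850)² = 0.0650;  (2·δb/b)² = (2×0.0320)² = 0.00410;  (½·δd/d)² = (0.5×0.0650)² = 0.00106
δQ/Q = √(0.0709) = 0.266
Q = 4.49e+09, so δQ = 0.266 × 4.49e+09 = 1.19e+09.

1.19e+09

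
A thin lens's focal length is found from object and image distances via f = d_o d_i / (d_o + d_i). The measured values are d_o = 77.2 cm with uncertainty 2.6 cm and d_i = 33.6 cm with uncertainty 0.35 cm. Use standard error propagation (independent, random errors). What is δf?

∂f/∂d_o = (d_i/(d_o+d_i))² = 0.0920;  ∂f/∂d_i = (d_o/(d_o+d_i))² = 0.485
δf = √((∂f/∂d_o · δd_o)² + (∂f/∂d_i · δd_i)²) = √(0.0572 + 0.0289) = 0.293 cm

0.293 cm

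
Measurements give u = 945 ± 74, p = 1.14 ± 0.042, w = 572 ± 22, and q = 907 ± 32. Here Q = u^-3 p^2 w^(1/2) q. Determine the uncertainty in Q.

8.33e-06

Each factor contributes (exponent × relative error)² to (δQ/Q)²:
  (-3·δu/u)² = (-3×0.0783)² = 0.0552;  (2·δp/p)² = (2×0.0368)² = 0.00543;  (½·δw/w)² = (0.5×0.0385)² = 0.000370;  (1·δq/q)² = (1×0.0353)² = 0.00124
δQ/Q = √(0.0622) = 0.249
Q = 3.34e-05, so δQ = 0.249 × 3.34e-05 = 8.33e-06.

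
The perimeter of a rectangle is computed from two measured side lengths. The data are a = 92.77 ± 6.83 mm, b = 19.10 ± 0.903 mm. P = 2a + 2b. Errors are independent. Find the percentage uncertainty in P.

For a sum/difference, combine absolute errors in quadrature:
  (2·δa)² = 187;  (2·δb)² = 3.26
δP = √(190) = 13.8 mm
P = 223.7 mm, so δP/P = 13.8/223.7 = 0.0616.

6.16%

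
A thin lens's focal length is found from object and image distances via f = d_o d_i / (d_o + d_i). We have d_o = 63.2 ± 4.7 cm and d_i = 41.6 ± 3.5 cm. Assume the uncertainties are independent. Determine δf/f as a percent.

∂f/∂d_o = (d_i/(d_o+d_i))² = 0.158;  ∂f/∂d_i = (d_o/(d_o+d_i))² = 0.364
δf = √((∂f/∂d_o · δd_o)² + (∂f/∂d_i · δd_i)²) = √(0.548 + 1.62) = 1.47 cm
f = 25.1 cm, so δf/f = 1.47/25.1 = 0.0587.

5.87%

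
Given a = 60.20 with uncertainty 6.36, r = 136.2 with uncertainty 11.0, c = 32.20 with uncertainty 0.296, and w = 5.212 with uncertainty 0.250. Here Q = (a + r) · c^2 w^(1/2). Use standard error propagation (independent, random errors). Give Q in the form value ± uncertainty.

Let u = a + r = 196.4. δu = √(δa² + δr²) = √(40.4 + 121) = 12.7, so δu/u = 0.0647.
Q is then a monomial in u, c, w:
δQ/Q = √((δu/u)² + (2·δc/c)² + (½·δw/w)²) = √(0.00419 + 0.000338 + 0.000575) = 0.0714
Q = 464900, so δQ = 0.0714 × 464900 = 33200.

464900 ± 33200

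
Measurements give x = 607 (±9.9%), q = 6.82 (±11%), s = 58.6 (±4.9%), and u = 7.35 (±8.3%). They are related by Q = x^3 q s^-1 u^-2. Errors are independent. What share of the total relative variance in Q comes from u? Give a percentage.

(δQ/Q)² = (3·δx/x)² + (1·δq/q)² + (-1·δs/s)² + (-2·δu/u)²
  x term: (3×0.0990)² = 0.0882
  q term: (1×0.110)² = 0.0121
  s term: (-1×0.0490)² = 0.00240
  u term: (-2×0.0830)² = 0.0276
Total = 0.130. Share from u = 0.0276/0.130 = 0.212.

21.2%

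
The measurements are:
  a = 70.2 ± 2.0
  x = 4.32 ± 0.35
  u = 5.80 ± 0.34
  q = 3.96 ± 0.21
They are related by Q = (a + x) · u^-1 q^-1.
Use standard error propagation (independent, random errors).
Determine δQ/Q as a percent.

8.36%

Let w = a + x = 74.5. δw = √(δa² + δx²) = √(4.00 + 0.122) = 2.03, so δw/w = 0.0272.
Q is then a monomial in w, u, q:
δQ/Q = √((δw/w)² + (-1·δu/u)² + (-1·δq/q)²) = √(0.000742 + 0.00344 + 0.00281) = 0.0836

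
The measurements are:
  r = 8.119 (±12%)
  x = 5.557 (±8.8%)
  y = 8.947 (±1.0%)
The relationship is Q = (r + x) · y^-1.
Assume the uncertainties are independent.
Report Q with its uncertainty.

Let u = r + x = 13.68. δu = √(δr² + δx²) = √(0.949 + 0.239) = 1.09, so δu/u = 0.0797.
Q is then a monomial in u, y:
δQ/Q = √((δu/u)² + (-1·δy/y)²) = √(0.00635 + 0.000100) = 0.0803
Q = 1.529, so δQ = 0.0803 × 1.529 = 0.123.

1.529 ± 0.123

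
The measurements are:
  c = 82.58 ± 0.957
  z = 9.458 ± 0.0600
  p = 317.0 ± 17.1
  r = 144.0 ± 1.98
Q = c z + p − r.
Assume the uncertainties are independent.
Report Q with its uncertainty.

954.0 ± 20.1

Let w = c·z = 781.0. δw/w = √((1·δc/c)² + (1·δz/z)²) = √(0.000134 + 4.02e-05) = 0.0132, so δw = 10.3.
Q = w + p − r: δQ = √(δw² + δp² + δr²) = √(106 + 292 + 3.92) = 20.1
Q = 954.0.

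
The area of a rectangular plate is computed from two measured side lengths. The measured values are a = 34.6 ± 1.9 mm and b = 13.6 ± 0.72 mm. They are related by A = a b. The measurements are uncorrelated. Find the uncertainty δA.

For a monomial A ∝ a, b, fractional errors add in quadrature:
  (1·δa/a)² = (1×0.0549)² = 0.00302;  (1·δb/b)² = (1×0.0529)² = 0.00280
δA/A = √(0.00582) = 0.0763
A = 471 mm^2, so δA = 0.0763 × 471 = 35.9 mm^2.

35.9 mm^2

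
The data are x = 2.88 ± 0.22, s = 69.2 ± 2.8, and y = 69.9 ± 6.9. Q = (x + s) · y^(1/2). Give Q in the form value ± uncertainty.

Let u = x + s = 72.1. δu = √(δx² + δs²) = √(0.0484 + 7.84) = 2.81, so δu/u = 0.0390.
Q is then a monomial in u, y:
δQ/Q = √((δu/u)² + (½·δy/y)²) = √(0.00152 + 0.00244) = 0.0629
Q = 603, so δQ = 0.0629 × 603 = 37.9.

603 ± 37.9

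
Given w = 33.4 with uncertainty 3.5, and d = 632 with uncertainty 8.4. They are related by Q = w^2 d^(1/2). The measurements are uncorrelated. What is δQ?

Q is a product of powers, so relative uncertainties combine in quadrature:
  (2·δw/w)² = (2×0.105)² = 0.0439;  (½·δd/d)² = (0.5×0.0133)² = 4.42e-05
δQ/Q = √(0.0440) = 0.210
Q = 28000, so δQ = 0.210 × 28000 = 5880.

5880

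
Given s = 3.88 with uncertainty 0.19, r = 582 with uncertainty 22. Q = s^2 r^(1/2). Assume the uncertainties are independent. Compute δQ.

36.2

Products/powers → add relative errors in quadrature, weighted by exponent:
  (2·δs/s)² = (2×0.0490)² = 0.00959;  (½·δr/r)² = (0.5×0.0378)² = 0.000357
δQ/Q = √(0.00995) = 0.0997
Q = 363, so δQ = 0.0997 × 363 = 36.2.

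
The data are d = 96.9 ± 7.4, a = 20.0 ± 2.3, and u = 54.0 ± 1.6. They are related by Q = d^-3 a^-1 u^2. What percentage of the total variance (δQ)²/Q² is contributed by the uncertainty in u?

5.07%

(δQ/Q)² = (-3·δd/d)² + (-1·δa/a)² + (2·δu/u)²
  d term: (-3×0.0764)² = 0.0525
  a term: (-1×0.115)² = 0.0132
  u term: (2×0.0296)² = 0.00351
Total = 0.0692. Share from u = 0.00351/0.0692 = 0.0507.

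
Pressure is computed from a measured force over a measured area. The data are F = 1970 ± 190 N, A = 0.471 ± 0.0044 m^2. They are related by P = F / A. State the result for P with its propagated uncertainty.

P is a product of powers, so relative uncertainties combine in quadrature:
  (1·δF/F)² = (1×0.0964)² = 0.00930;  (-1·δA/A)² = (-1×0.00934)² = 8.73e-05
δP/P = √(0.00939) = 0.0969
P = 4180 Pa, so δP = 0.0969 × 4180 = 405 Pa.

4180 ± 405 Pa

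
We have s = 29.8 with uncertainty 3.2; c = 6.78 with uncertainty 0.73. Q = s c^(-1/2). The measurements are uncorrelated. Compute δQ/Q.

0.120

Each factor contributes (exponent × relative error)² to (δQ/Q)²:
  (1·δs/s)² = (1×0.107)² = 0.0115;  (−½·δc/c)² = (-0.5×0.108)² = 0.00290
δQ/Q = √(0.0144) = 0.120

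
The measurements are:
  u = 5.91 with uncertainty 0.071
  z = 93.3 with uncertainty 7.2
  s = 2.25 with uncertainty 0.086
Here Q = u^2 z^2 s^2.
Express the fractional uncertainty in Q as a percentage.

For a monomial Q ∝ u^2, z^2, s^2, fractional errors add in quadrature:
  (2·δu/u)² = (2×0.0120)² = 0.000577;  (2·δz/z)² = (2×0.0772)² = 0.0238;  (2·δs/s)² = (2×0.0382)² = 0.00584
δQ/Q = √(0.0302) = 0.174

17.4%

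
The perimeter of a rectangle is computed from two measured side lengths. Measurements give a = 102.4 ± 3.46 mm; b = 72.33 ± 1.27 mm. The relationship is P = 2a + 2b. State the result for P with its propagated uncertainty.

349.5 ± 7.37 mm

Absolute uncertainties add in quadrature for a linear combination:
  (2·δa)² = 47.9;  (2·δb)² = 6.45
δP = √(54.3) = 7.37 mm
P = 349.5 mm.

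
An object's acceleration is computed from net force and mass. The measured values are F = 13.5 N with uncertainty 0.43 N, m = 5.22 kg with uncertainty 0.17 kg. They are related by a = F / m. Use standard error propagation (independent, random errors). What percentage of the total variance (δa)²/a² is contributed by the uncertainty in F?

48.9%

(δa/a)² = (1·δF/F)² + (-1·δm/m)²
  F term: (1×0.0319)² = 0.00101
  m term: (-1×0.0326)² = 0.00106
Total = 0.00208. Share from F = 0.00101/0.00208 = 0.489.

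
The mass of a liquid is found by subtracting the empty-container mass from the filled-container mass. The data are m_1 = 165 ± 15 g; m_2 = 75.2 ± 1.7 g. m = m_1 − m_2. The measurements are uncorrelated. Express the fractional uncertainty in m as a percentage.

16.8%

Sums and differences: (δm)² = Σ (cᵢ δxᵢ)².
  (δm_1)² = 225;  (δm_2)² = 2.89
δm = √(228) = 15.1 g
m = 89.8 g, so δm/m = 15.1/89.8 = 0.168.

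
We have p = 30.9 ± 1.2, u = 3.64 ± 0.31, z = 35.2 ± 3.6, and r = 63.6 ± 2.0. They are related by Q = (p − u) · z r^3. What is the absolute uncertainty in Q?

3.61e+07

Let w = p − u = 27.3. δw = √(δp² + δu²) = √(1.44 + 0.0961) = 1.24, so δw/w = 0.0455.
Q is then a monomial in w, z, r:
δQ/Q = √((δw/w)² + (1·δz/z)² + (3·δr/r)²) = √(0.00207 + 0.0105 + 0.00890) = 0.146
Q = 2.47e+08, so δQ = 0.146 × 2.47e+08 = 3.61e+07.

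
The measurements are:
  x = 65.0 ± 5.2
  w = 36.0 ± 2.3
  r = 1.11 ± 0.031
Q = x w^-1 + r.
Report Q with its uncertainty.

2.92 ± 0.187

Let p = x·w^-1 = 1.81. δp/p = √((1·δx/x)² + (-1·δw/w)²) = √(0.00640 + 0.00408) = 0.102, so δp = 0.185.
Q = p + r: δQ = √(δp² + δr²) = √(0.0342 + 0.000961) = 0.187
Q = 2.92.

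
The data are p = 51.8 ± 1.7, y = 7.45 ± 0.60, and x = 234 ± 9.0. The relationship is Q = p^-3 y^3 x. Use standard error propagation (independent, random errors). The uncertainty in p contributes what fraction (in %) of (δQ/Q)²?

13.9%

(δQ/Q)² = (-3·δp/p)² + (3·δy/y)² + (1·δx/x)²
  p term: (-3×0.0328)² = 0.00969
  y term: (3×0.0805)² = 0.0584
  x term: (1×0.0385)² = 0.00148
Total = 0.0695. Share from p = 0.00969/0.0695 = 0.139.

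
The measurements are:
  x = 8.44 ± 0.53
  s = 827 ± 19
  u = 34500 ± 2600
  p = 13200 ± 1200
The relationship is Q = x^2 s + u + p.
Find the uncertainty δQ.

8050

Let w = x^2·s = 58900. δw/w = √((2·δx/x)² + (1·δs/s)²) = √(0.0158 + 0.000528) = 0.128, so δw = 7520.
Q = w + u + p: δQ = √(δw² + δu² + δp²) = √(5.66e+07 + 6.76e+06 + 1.44e+06) = 8050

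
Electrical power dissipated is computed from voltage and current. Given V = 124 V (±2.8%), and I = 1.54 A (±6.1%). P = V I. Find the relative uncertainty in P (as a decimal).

P is a product of powers, so relative uncertainties combine in quadrature:
  (1·δV/V)² = (1×0.0280)² = 0.000784;  (1·δI/I)² = (1×0.0610)² = 0.00372
δP/P = √(0.00450) = 0.0671

0.0671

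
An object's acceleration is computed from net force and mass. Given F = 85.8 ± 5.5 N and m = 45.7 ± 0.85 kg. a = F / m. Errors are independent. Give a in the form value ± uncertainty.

1.88 ± 0.125 m/s^2

a is a product of powers, so relative uncertainties combine in quadrature:
  (1·δF/F)² = (1×0.0641)² = 0.00411;  (-1·δm/m)² = (-1×0.0186)² = 0.000346
δa/a = √(0.00446) = 0.0667
a = 1.88 m/s^2, so δa = 0.0667 × 1.88 = 0.125 m/s^2.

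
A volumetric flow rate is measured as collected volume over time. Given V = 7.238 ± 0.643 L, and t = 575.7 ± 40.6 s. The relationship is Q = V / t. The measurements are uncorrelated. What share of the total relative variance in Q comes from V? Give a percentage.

(δQ/Q)² = (1·δV/V)² + (-1·δt/t)²
  V term: (1×0.0888)² = 0.00789
  t term: (-1×0.0705)² = 0.00497
Total = 0.0129. Share from V = 0.00789/0.0129 = 0.613.

61.3%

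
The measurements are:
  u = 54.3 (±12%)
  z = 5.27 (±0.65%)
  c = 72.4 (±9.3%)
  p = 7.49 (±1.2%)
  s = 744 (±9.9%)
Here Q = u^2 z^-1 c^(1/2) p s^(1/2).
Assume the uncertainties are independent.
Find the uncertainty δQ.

2.43e+05

Each factor contributes (exponent × relative error)² to (δQ/Q)²:
  (2·δu/u)² = (2×0.120)² = 0.0576;  (-1·δz/z)² = (-1×0.00650)² = 4.23e-05;  (½·δc/c)² = (0.5×0.0930)² = 0.00216;  (1·δp/p)² = (1×0.0120)² = 0.000144;  (½·δs/s)² = (0.5×0.0990)² = 0.00245
δQ/Q = √(0.0624) = 0.250
Q = 9.73e+05, so δQ = 0.250 × 9.73e+05 = 2.43e+05.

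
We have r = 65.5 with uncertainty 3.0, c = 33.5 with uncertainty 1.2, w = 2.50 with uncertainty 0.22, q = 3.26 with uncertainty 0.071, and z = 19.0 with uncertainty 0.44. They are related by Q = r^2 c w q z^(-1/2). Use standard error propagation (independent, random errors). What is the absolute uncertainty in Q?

For a monomial Q ∝ r^2, c, w, q, z^(-1/2), fractional errors add in quadrature:
  (2·δr/r)² = (2×0.0458)² = 0.00839;  (1·δc/c)² = (1×0.0358)² = 0.00128;  (1·δw/w)² = (1×0.0880)² = 0.00774;  (1·δq/q)² = (1×0.0218)² = 0.000474;  (−½·δz/z)² = (-0.5×0.0232)² = 0.000134
δQ/Q = √(0.0180) = 0.134
Q = 2.69e+05, so δQ = 0.134 × 2.69e+05 = 36100.

36100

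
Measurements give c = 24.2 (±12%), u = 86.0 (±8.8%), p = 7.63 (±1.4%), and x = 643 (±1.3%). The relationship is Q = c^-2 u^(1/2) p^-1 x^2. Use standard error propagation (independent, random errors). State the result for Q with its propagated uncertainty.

858 ± 211

Since Q is a product/quotient, work with relative uncertainties:
  (-2·δc/c)² = (-2×0.120)² = 0.0576;  (½·δu/u)² = (0.5×0.0880)² = 0.00194;  (-1·δp/p)² = (-1×0.0140)² = 0.000196;  (2·δx/x)² = (2×0.0130)² = 0.000676
δQ/Q = √(0.0604) = 0.246
Q = 858, so δQ = 0.246 × 858 = 211.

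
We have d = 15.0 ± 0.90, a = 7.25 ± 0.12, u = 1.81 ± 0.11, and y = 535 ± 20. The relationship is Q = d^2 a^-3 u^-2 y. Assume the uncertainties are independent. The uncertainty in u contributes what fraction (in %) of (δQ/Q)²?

44.7%

(δQ/Q)² = (2·δd/d)² + (-3·δa/a)² + (-2·δu/u)² + (1·δy/y)²
  d term: (2×0.0600)² = 0.0144
  a term: (-3×0.0166)² = 0.00247
  u term: (-2×0.0608)² = 0.0148
  y term: (1×0.0374)² = 0.00140
Total = 0.0330. Share from u = 0.0148/0.0330 = 0.447.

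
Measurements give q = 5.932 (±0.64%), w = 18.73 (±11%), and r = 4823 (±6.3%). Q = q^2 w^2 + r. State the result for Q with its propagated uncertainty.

17170 ± 2740

Let p = q^2·w^2 = 12340. δp/p = √((2·δq/q)² + (2·δw/w)²) = √(0.000164 + 0.0484) = 0.220, so δp = 2720.
Q = p + r: δQ = √(δp² + δr²) = √(7.4e+06 + 92300) = 2740
Q = 17170.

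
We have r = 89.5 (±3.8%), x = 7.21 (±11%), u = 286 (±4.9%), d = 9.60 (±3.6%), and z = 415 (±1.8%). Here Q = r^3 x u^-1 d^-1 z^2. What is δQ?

Since Q is a product/quotient, work with relative uncertainties:
  (3·δr/r)² = (3×0.0380)² = 0.0130;  (1·δx/x)² = (1×0.110)² = 0.0121;  (-1·δu/u)² = (-1×0.0490)² = 0.00240;  (-1·δd/d)² = (-1×0.0360)² = 0.00130;  (2·δz/z)² = (2×0.0180)² = 0.00130
δQ/Q = √(0.0301) = 0.173
Q = 3.24e+08, so δQ = 0.173 × 3.24e+08 = 5.62e+07.

5.62e+07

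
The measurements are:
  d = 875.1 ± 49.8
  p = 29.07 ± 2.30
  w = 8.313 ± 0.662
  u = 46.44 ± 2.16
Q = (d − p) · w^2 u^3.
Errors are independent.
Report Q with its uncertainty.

Let h = d − p = 846.0. δh = √(δd² + δp²) = √(2480 + 5.29) = 49.9, so δh/h = 0.0589.
Q is then a monomial in h, w, u:
δQ/Q = √((δh/h)² + (2·δw/w)² + (3·δu/u)²) = √(0.00347 + 0.0254 + 0.0195) = 0.220
Q = 5.856e+09, so δQ = 0.220 × 5.856e+09 = 1.29e+09.

(5.856 ± 1.29) × 10^9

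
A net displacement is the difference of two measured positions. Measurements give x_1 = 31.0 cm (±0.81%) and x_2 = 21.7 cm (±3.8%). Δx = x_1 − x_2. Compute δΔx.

0.862 cm

For a sum/difference, combine absolute errors in quadrature:
  (δx_1)² = 0.0631;  (δx_2)² = 0.680
δΔx = √(0.743) = 0.862 cm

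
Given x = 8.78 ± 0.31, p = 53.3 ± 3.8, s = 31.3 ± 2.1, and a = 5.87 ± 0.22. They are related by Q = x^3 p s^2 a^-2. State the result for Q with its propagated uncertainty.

(1.03 ± 0.205) × 10^6

Q is a product of powers, so relative uncertainties combine in quadrature:
  (3·δx/x)² = (3×0.0353)² = 0.0112;  (1·δp/p)² = (1×0.0713)² = 0.00508;  (2·δs/s)² = (2×0.0671)² = 0.0180;  (-2·δa/a)² = (-2×0.0375)² = 0.00562
δQ/Q = √(0.0399) = 0.200
Q = 1.03e+06, so δQ = 0.200 × 1.03e+06 = 2.05e+05.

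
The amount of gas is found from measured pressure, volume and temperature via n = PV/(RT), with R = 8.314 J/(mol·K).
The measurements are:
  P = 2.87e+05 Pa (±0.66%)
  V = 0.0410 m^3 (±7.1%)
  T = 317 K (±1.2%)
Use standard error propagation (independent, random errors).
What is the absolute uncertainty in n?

0.323 mol

n is a product of powers, so relative uncertainties combine in quadrature:
  (1·δP/P)² = (1×0.00660)² = 4.36e-05;  (1·δV/V)² = (1×0.0710)² = 0.00504;  (-1·δT/T)² = (-1×0.0120)² = 0.000144
δn/n = √(0.00523) = 0.0723
n = 4.46 mol, so δn = 0.0723 × 4.46 = 0.323 mol.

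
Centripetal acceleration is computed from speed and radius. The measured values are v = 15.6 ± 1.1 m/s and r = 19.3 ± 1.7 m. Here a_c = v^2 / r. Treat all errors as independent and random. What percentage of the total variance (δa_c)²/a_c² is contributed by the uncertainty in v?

71.9%

(δa_c/a_c)² = (2·δv/v)² + (-1·δr/r)²
  v term: (2×0.0705)² = 0.0199
  r term: (-1×0.0881)² = 0.00776
Total = 0.0276. Share from v = 0.0199/0.0276 = 0.719.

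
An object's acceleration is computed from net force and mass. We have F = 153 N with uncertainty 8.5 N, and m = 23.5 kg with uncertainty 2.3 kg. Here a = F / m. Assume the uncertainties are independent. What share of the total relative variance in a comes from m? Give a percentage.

75.6%

(δa/a)² = (1·δF/F)² + (-1·δm/m)²
  F term: (1×0.0556)² = 0.00309
  m term: (-1×0.0979)² = 0.00958
Total = 0.0127. Share from m = 0.00958/0.0127 = 0.756.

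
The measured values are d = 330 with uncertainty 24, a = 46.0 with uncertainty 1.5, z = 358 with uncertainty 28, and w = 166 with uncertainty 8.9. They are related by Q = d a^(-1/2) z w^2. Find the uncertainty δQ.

Products/powers → add relative errors in quadrature, weighted by exponent:
  (1·δd/d)² = (1×0.0727)² = 0.00529;  (−½·δa/a)² = (-0.5×0.0326)² = 0.000266;  (1·δz/z)² = (1×0.0782)² = 0.00612;  (2·δw/w)² = (2×0.0536)² = 0.0115
δQ/Q = √(0.0232) = 0.152
Q = 4.8e+08, so δQ = 0.152 × 4.8e+08 = 7.31e+07.

7.31e+07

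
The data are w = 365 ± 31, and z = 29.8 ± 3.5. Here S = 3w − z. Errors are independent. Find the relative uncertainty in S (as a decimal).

0.0874

Absolute uncertainties add in quadrature for a linear combination:
  (3·δw)² = 8650;  (δz)² = 12.2
δS = √(8660) = 93.1
S = 1070, so δS/S = 93.1/1070 = 0.0874.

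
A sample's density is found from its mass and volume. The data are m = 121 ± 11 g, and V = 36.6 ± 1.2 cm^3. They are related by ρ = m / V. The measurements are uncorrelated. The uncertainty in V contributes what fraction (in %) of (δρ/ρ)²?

11.5%

(δρ/ρ)² = (1·δm/m)² + (-1·δV/V)²
  m term: (1×0.0909)² = 0.00826
  V term: (-1×0.0328)² = 0.00107
Total = 0.00934. Share from V = 0.00107/0.00934 = 0.115.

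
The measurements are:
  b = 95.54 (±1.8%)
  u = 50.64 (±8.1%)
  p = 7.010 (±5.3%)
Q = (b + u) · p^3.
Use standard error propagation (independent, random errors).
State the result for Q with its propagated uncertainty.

Let w = b + u = 146.2. δw = √(δb² + δu²) = √(2.96 + 16.8) = 4.45, so δw/w = 0.0304.
Q is then a monomial in w, p:
δQ/Q = √((δw/w)² + (3·δp/p)²) = √(0.000926 + 0.0253) = 0.162
Q = 50350, so δQ = 0.162 × 50350 = 8150.

50350 ± 8150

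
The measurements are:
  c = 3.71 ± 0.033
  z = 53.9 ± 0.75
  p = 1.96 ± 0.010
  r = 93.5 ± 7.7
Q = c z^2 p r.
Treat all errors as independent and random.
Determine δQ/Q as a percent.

Each factor contributes (exponent × relative error)² to (δQ/Q)²:
  (1·δc/c)² = (1×0.00889)² = 7.91e-05;  (2·δz/z)² = (2×0.0139)² = 0.000774;  (1·δp/p)² = (1×0.00510)² = 2.6e-05;  (1·δr/r)² = (1×0.0824)² = 0.00678
δQ/Q = √(0.00766) = 0.0875

8.75%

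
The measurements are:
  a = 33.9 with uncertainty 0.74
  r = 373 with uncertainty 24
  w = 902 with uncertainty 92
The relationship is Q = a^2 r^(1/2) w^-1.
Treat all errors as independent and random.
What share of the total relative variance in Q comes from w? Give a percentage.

(δQ/Q)² = (2·δa/a)² + (½·δr/r)² + (-1·δw/w)²
  a term: (2×0.0218)² = 0.00191
  r term: (0.5×0.0643)² = 0.00104
  w term: (-1×0.102)² = 0.0104
Total = 0.0133. Share from w = 0.0104/0.0133 = 0.780.

78.0%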